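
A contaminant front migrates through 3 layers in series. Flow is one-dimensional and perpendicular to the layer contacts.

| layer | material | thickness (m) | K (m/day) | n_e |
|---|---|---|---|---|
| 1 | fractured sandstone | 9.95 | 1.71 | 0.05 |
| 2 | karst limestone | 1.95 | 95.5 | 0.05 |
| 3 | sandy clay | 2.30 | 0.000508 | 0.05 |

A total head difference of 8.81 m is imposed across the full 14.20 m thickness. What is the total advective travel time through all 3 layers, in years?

With flow normal to the layers, continuity requires the same specific discharge q through every layer.
Σ(b_i/K_i) = 9.95/1.71 + 1.95/95.5 + 2.30/0.000508 = 4533 d.
q = Δh / Σ(b_i/K_i) = 8.81 / 4533 = 0.001943 m/day.
In each layer the seepage velocity is v_i = q/n_i, so the layer transit time is t_i = b_i·n_i / q:
  layer 1 (fractured sandstone): t_1 = 9.95 × 0.05 / 0.001943 = 256.0 d
  layer 2 (karst limestone): t_2 = 1.95 × 0.05 / 0.001943 = 50.17 d
  layer 3 (sandy clay): t_3 = 2.30 × 0.05 / 0.001943 = 59.18 d
Total t = Σ t_i = 365.3 days = 1.000 years.

1.00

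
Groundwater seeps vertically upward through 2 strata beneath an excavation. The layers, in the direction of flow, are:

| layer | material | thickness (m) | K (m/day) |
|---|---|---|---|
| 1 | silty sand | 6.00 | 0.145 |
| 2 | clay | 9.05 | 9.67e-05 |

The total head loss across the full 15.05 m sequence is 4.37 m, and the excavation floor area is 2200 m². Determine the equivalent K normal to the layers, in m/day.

Flow is perpendicular to layering, so the layers act in series and the equivalent K is the thickness-weighted harmonic mean.
Total thickness L = 6.00 + 9.05 = 15.05 m.
Σ(b_i/K_i) = 6.00/0.145 + 9.05/9.67e-05 = 93630 d.
K_eq = L / Σ(b_i/K_i) = 15.05 / 93630 = 0.0001607 m/day.

0.000161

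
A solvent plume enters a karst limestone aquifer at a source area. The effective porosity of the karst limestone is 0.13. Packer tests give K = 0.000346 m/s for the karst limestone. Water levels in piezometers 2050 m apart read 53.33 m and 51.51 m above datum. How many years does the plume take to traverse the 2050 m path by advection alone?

Convert K: 0.000346 m/s × 86400 = 29.89 m/day.
Hydraulic gradient i = (53.33 − 51.51) / 2050 = 1.82 / 2050 = 0.0008878.
Darcy flux q = K · i = 29.89 × 0.0008878 = 0.02654 m/day.
Seepage velocity v = q / n_e = 0.02654 / 0.13 = 0.2042 m/day.
Travel time t = L / v = 2050 / 0.2042 = 10041 days = 27.49 years.

27.5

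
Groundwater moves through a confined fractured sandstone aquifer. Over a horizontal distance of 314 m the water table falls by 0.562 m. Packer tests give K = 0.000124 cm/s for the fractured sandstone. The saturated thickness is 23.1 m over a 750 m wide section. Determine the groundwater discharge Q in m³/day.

Convert K: 0.000124 cm/s × 864 = 0.1071 m/day.
Cross-sectional area A = 750 × 23.1 = 17325 m².
Hydraulic gradient i = Δh / L = 0.562 / 314 = 0.001790.
Darcy's law: Q = K · A · i = 0.1071 × 17325 × 0.001790 = 3.322 m³/day.

3.32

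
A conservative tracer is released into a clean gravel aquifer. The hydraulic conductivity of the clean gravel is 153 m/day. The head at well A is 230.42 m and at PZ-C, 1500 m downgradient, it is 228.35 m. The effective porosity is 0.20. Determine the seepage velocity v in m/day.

Hydraulic gradient i = (230.42 − 228.35) / 1500 = 2.07 / 1500 = 0.001380.
Darcy flux q = K · i = 153.0 × 0.001380 = 0.2111 m/day.
Seepage velocity v = q / n_e = 0.2111 / 0.20 = 1.056 m/day.

1.06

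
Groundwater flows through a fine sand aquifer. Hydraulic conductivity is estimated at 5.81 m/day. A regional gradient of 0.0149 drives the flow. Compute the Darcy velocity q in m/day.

0.0866

Hydraulic gradient i = 0.0149.
Specific discharge q = K · i = 5.810 × 0.01490 = 0.08657 m/day.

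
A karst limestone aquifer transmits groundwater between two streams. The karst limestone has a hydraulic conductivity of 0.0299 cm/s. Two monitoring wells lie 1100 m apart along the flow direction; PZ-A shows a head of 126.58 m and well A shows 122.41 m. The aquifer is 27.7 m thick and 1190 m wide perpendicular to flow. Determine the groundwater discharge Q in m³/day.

3230

Convert K: 0.0299 cm/s × 864 = 25.83 m/day.
Cross-sectional area A = 1190 × 27.7 = 32963 m².
Hydraulic gradient i = (126.58 − 122.41) / 1100 = 4.17 / 1100 = 0.003791.
Darcy's law: Q = K · A · i = 25.83 × 32963 × 0.003791 = 3228 m³/day.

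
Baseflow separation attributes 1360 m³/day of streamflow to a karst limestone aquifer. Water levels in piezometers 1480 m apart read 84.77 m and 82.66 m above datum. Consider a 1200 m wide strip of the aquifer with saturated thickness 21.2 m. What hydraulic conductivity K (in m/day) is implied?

37.5

Cross-sectional area A = 1200 × 21.2 = 25440 m².
Hydraulic gradient i = (84.77 − 82.66) / 1480 = 2.11 / 1480 = 0.001426.
From Q = K·A·i, K = Q / (A·i) = 1360 / (25440 × 0.001426) = 37.50 m/day.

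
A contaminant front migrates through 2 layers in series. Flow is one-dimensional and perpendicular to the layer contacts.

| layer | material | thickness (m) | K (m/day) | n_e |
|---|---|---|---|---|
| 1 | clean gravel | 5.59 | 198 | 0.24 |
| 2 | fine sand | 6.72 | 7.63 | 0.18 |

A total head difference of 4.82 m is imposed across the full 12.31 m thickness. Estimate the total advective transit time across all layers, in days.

0.481

With flow normal to the layers, continuity requires the same specific discharge q through every layer.
Σ(b_i/K_i) = 5.59/198 + 6.72/7.63 = 0.9090 d.
q = Δh / Σ(b_i/K_i) = 4.82 / 0.9090 = 5.303 m/day.
In each layer the seepage velocity is v_i = q/n_i, so the layer transit time is t_i = b_i·n_i / q:
  layer 1 (clean gravel): t_1 = 5.59 × 0.24 / 5.303 = 0.2530 d
  layer 2 (fine sand): t_2 = 6.72 × 0.18 / 5.303 = 0.2281 d
Total t = Σ t_i = 0.4811 days.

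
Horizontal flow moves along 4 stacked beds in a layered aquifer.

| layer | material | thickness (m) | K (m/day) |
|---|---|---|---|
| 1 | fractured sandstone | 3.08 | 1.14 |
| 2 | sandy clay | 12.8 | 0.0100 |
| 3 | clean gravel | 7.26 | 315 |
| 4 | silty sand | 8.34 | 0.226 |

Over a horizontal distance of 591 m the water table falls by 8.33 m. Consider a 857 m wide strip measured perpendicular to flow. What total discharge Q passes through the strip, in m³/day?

27700

Flow is parallel to layering, so each bed carries its own Darcy discharge and the transmissivities add.
Σ(K_i·b_i) = 1.14×3.08 + 0.0100×12.8 + 315×7.26 + 0.226×8.34 = 2292 m²/day.
Hydraulic gradient i = Δh / L = 8.33 / 591 = 0.01409.
Q = Σ(K_i·b_i) · W · i = 2292 × 857 × 0.01409 = 27691 m³/day.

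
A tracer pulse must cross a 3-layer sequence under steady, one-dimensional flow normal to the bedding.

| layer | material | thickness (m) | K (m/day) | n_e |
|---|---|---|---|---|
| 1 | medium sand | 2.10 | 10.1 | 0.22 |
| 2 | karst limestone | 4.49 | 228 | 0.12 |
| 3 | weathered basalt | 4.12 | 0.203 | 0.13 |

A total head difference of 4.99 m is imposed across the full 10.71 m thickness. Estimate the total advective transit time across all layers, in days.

6.32

With flow normal to the layers, continuity requires the same specific discharge q through every layer.
Σ(b_i/K_i) = 2.10/10.1 + 4.49/228 + 4.12/0.203 = 20.52 d.
q = Δh / Σ(b_i/K_i) = 4.99 / 20.52 = 0.2431 m/day.
In each layer the seepage velocity is v_i = q/n_i, so the layer transit time is t_i = b_i·n_i / q:
  layer 1 (medium sand): t_1 = 2.10 × 0.22 / 0.2431 = 1.900 d
  layer 2 (karst limestone): t_2 = 4.49 × 0.12 / 0.2431 = 2.216 d
  layer 3 (weathered basalt): t_3 = 4.12 × 0.13 / 0.2431 = 2.203 d
Total t = Σ t_i = 6.319 days.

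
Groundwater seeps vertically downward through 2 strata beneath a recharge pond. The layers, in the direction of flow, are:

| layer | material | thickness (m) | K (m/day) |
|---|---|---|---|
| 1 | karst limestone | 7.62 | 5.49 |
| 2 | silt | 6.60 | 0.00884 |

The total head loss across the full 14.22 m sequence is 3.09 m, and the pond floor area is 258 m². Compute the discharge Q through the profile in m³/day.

1.07

Flow is perpendicular to layering, so the layers act in series and the equivalent K is the thickness-weighted harmonic mean.
Total thickness L = 7.62 + 6.60 = 14.22 m.
Σ(b_i/K_i) = 7.62/5.49 + 6.60/0.00884 = 748.0 d.
K_eq = L / Σ(b_i/K_i) = 14.22 / 748.0 = 0.01901 m/day.
Q = K_eq · A · (Δh/L) = 0.01901 × 258 × (3.09/14.22) = 1.066 m³/day.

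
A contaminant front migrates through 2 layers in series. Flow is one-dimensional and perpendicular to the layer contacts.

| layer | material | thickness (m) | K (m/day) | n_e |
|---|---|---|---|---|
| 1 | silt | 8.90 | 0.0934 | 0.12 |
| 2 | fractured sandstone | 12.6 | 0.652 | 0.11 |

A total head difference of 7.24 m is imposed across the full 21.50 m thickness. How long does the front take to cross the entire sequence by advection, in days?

With flow normal to the layers, continuity requires the same specific discharge q through every layer.
Σ(b_i/K_i) = 8.90/0.0934 + 12.6/0.652 = 114.6 d.
q = Δh / Σ(b_i/K_i) = 7.24 / 114.6 = 0.06317 m/day.
In each layer the seepage velocity is v_i = q/n_i, so the layer transit time is t_i = b_i·n_i / q:
  layer 1 (silt): t_1 = 8.90 × 0.12 / 0.06317 = 16.91 d
  layer 2 (fractured sandstone): t_2 = 12.6 × 0.11 / 0.06317 = 21.94 d
Total t = Σ t_i = 38.85 days.

38.8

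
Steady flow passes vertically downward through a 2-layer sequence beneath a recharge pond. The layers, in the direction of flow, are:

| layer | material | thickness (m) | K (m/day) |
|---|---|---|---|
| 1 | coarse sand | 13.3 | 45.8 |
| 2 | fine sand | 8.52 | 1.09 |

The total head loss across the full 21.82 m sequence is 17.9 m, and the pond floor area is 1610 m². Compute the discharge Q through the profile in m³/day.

Flow is perpendicular to layering, so the layers act in series and the equivalent K is the thickness-weighted harmonic mean.
Total thickness L = 13.3 + 8.52 = 21.82 m.
Σ(b_i/K_i) = 13.3/45.8 + 8.52/1.09 = 8.107 d.
K_eq = L / Σ(b_i/K_i) = 21.82 / 8.107 = 2.692 m/day.
Q = K_eq · A · (Δh/L) = 2.692 × 1610 × (17.9/21.82) = 3555 m³/day.

3550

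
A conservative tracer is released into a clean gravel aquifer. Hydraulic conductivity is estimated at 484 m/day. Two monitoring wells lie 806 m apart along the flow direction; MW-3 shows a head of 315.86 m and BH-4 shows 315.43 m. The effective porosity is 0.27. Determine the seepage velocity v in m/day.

0.956

Hydraulic gradient i = (315.86 − 315.43) / 806 = 0.43 / 806 = 0.0005335.
Darcy flux q = K · i = 484.0 × 0.0005335 = 0.2582 m/day.
Seepage velocity v = q / n_e = 0.2582 / 0.27 = 0.9563 m/day.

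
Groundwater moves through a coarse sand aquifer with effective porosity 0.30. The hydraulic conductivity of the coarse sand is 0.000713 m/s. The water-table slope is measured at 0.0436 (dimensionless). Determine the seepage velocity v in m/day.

Convert K: 0.000713 m/s × 86400 = 61.60 m/day.
Hydraulic gradient i = 0.0436.
Darcy flux q = K · i = 61.60 × 0.04360 = 2.686 m/day.
Seepage velocity v = q / n_e = 2.686 / 0.30 = 8.953 m/day.

8.95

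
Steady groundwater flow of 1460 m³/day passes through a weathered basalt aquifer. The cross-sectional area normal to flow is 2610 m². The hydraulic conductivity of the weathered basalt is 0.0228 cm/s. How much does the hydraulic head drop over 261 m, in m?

7.41

Convert K: 0.0228 cm/s × 864 = 19.70 m/day.
From Q = K·A·i, i = Q / (K·A) = 1460 / (19.70 × 2610) = 0.02840.
Head loss Δh = i · L = 0.02840 × 261 = 7.411 m.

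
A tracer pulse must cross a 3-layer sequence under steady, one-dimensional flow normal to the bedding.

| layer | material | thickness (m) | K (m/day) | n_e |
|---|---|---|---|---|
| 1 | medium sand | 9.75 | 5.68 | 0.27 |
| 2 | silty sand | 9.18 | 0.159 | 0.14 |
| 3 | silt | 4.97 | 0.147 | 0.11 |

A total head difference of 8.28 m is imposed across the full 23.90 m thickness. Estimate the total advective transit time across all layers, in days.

With flow normal to the layers, continuity requires the same specific discharge q through every layer.
Σ(b_i/K_i) = 9.75/5.68 + 9.18/0.159 + 4.97/0.147 = 93.26 d.
q = Δh / Σ(b_i/K_i) = 8.28 / 93.26 = 0.08878 m/day.
In each layer the seepage velocity is v_i = q/n_i, so the layer transit time is t_i = b_i·n_i / q:
  layer 1 (medium sand): t_1 = 9.75 × 0.27 / 0.08878 = 29.65 d
  layer 2 (silty sand): t_2 = 9.18 × 0.14 / 0.08878 = 14.48 d
  layer 3 (silt): t_3 = 4.97 × 0.11 / 0.08878 = 6.158 d
Total t = Σ t_i = 50.28 days.

50.3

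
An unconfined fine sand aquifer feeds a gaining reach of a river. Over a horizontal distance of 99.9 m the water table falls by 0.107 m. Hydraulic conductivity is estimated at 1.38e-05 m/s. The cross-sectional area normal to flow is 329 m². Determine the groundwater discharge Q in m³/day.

Convert K: 1.38e-05 m/s × 86400 = 1.192 m/day.
Hydraulic gradient i = Δh / L = 0.107 / 99.9 = 0.001071.
Darcy's law: Q = K · A · i = 1.192 × 329.0 × 0.001071 = 0.4202 m³/day.

0.420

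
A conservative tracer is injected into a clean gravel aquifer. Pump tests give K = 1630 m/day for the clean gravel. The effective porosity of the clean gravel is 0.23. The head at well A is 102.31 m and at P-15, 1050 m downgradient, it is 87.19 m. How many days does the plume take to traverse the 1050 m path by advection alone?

10.3

Hydraulic gradient i = (102.31 − 87.19) / 1050 = 15.12 / 1050 = 0.01440.
Darcy flux q = K · i = 1630 × 0.01440 = 23.47 m/day.
Seepage velocity v = q / n_e = 23.47 / 0.23 = 102.1 m/day.
Travel time t = L / v = 1050 / 102.1 = 10.29 days.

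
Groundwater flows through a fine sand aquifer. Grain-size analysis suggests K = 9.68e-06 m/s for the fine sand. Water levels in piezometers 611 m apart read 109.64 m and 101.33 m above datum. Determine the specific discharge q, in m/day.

0.0114

Convert K: 9.68e-06 m/s × 86400 = 0.8364 m/day.
Hydraulic gradient i = (109.64 − 101.33) / 611 = 8.31 / 611 = 0.01360.
Specific discharge q = K · i = 0.8364 × 0.01360 = 0.01137 m/day.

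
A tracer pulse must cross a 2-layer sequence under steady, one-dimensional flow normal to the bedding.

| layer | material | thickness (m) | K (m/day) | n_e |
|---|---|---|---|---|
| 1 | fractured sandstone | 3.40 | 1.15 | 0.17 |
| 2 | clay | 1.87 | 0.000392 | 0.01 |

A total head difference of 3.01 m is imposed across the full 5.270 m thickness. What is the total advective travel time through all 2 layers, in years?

2.59

With flow normal to the layers, continuity requires the same specific discharge q through every layer.
Σ(b_i/K_i) = 3.40/1.15 + 1.87/0.000392 = 4773 d.
q = Δh / Σ(b_i/K_i) = 3.01 / 4773 = 0.0006306 m/day.
In each layer the seepage velocity is v_i = q/n_i, so the layer transit time is t_i = b_i·n_i / q:
  layer 1 (fractured sandstone): t_1 = 3.40 × 0.17 / 0.0006306 = 916.6 d
  layer 2 (clay): t_2 = 1.87 × 0.01 / 0.0006306 = 29.66 d
Total t = Σ t_i = 946.3 days = 2.591 years.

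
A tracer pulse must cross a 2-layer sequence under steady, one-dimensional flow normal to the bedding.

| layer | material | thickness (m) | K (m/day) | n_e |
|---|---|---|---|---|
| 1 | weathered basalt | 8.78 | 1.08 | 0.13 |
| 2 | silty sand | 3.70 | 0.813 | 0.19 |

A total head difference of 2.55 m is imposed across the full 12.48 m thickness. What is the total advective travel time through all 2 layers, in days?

9.17

With flow normal to the layers, continuity requires the same specific discharge q through every layer.
Σ(b_i/K_i) = 8.78/1.08 + 3.70/0.813 = 12.68 d.
q = Δh / Σ(b_i/K_i) = 2.55 / 12.68 = 0.2011 m/day.
In each layer the seepage velocity is v_i = q/n_i, so the layer transit time is t_i = b_i·n_i / q:
  layer 1 (weathered basalt): t_1 = 8.78 × 0.13 / 0.2011 = 5.676 d
  layer 2 (silty sand): t_2 = 3.70 × 0.19 / 0.2011 = 3.496 d
Total t = Σ t_i = 9.172 days.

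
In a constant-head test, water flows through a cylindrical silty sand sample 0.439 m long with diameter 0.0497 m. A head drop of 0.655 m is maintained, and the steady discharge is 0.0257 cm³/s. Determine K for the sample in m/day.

0.767

Cross-sectional area A = π·(d/2)² = π × (0.0497/2)² = 0.001940 m².
Convert discharge: 0.0257 cm³/s = 2.570e-08 m³/s.
Darcy's law rearranged: K = Q·L / (A·Δh) = 2.570e-08 × 0.439 / (0.001940 × 0.655) = 8.879e-06 m/s = 0.7671 m/day.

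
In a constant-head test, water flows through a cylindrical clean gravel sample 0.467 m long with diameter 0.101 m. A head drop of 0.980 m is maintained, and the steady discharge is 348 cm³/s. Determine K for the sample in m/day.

Cross-sectional area A = π·(d/2)² = π × (0.101/2)² = 0.008012 m².
Convert discharge: 348 cm³/s = 0.0003480 m³/s.
Darcy's law rearranged: K = Q·L / (A·Δh) = 0.0003480 × 0.467 / (0.008012 × 0.980) = 0.02070 m/s = 1788 m/day.

1790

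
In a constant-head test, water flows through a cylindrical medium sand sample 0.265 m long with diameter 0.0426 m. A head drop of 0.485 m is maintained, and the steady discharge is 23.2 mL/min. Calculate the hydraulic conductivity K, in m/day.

Cross-sectional area A = π·(d/2)² = π × (0.0426/2)² = 0.001425 m².
Convert discharge: 23.2 mL/min = 3.867e-07 m³/s.
Darcy's law rearranged: K = Q·L / (A·Δh) = 3.867e-07 × 0.265 / (0.001425 × 0.485) = 0.0001482 m/s = 12.81 m/day.

12.8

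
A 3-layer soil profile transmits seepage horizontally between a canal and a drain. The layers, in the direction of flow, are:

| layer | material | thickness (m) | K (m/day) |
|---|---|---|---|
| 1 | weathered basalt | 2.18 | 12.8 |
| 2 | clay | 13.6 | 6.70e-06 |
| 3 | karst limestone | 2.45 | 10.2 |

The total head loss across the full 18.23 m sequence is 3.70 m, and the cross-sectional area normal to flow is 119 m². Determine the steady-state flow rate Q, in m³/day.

0.000217

Flow is perpendicular to layering, so the layers act in series and the equivalent K is the thickness-weighted harmonic mean.
Total thickness L = 2.18 + 13.6 + 2.45 = 18.23 m.
Σ(b_i/K_i) = 2.18/12.8 + 13.6/6.70e-06 + 2.45/10.2 = 2.030e+06 d.
K_eq = L / Σ(b_i/K_i) = 18.23 / 2.030e+06 = 8.981e-06 m/day.
Q = K_eq · A · (Δh/L) = 8.981e-06 × 119 × (3.70/18.23) = 0.0002169 m³/day.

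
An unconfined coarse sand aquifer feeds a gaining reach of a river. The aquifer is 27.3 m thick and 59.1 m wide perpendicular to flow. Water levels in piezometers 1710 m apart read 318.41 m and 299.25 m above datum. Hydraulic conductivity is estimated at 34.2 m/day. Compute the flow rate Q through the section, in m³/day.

618

Cross-sectional area A = 59.1 × 27.3 = 1613 m².
Hydraulic gradient i = (318.41 − 299.25) / 1710 = 19.16 / 1710 = 0.01120.
Darcy's law: Q = K · A · i = 34.20 × 1613 × 0.01120 = 618.3 m³/day.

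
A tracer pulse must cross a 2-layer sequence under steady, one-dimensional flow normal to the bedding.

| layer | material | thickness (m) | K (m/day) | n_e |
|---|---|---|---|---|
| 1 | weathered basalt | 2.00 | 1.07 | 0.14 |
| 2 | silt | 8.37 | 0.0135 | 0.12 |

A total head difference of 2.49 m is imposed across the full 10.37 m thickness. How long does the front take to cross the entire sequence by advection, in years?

0.878

With flow normal to the layers, continuity requires the same specific discharge q through every layer.
Σ(b_i/K_i) = 2.00/1.07 + 8.37/0.0135 = 621.9 d.
q = Δh / Σ(b_i/K_i) = 2.49 / 621.9 = 0.004004 m/day.
In each layer the seepage velocity is v_i = q/n_i, so the layer transit time is t_i = b_i·n_i / q:
  layer 1 (weathered basalt): t_1 = 2.00 × 0.14 / 0.004004 = 69.93 d
  layer 2 (silt): t_2 = 8.37 × 0.12 / 0.004004 = 250.8 d
Total t = Σ t_i = 320.8 days = 0.8782 years.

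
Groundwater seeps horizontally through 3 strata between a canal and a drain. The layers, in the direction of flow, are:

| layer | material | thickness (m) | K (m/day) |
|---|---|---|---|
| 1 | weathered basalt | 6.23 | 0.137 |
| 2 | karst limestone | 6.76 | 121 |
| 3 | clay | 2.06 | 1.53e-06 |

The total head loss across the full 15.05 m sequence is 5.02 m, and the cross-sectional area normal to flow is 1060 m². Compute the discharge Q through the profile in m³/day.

Flow is perpendicular to layering, so the layers act in series and the equivalent K is the thickness-weighted harmonic mean.
Total thickness L = 6.23 + 6.76 + 2.06 = 15.05 m.
Σ(b_i/K_i) = 6.23/0.137 + 6.76/121 + 2.06/1.53e-06 = 1.346e+06 d.
K_eq = L / Σ(b_i/K_i) = 15.05 / 1.346e+06 = 1.118e-05 m/day.
Q = K_eq · A · (Δh/L) = 1.118e-05 × 1060 × (5.02/15.05) = 0.003952 m³/day.

0.00395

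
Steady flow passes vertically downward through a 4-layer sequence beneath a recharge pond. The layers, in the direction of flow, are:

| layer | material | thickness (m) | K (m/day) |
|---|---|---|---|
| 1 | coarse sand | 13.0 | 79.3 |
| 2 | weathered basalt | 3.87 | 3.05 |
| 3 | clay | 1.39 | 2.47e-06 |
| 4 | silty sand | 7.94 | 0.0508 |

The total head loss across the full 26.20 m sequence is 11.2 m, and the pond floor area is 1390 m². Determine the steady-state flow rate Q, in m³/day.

0.0277

Flow is perpendicular to layering, so the layers act in series and the equivalent K is the thickness-weighted harmonic mean.
Total thickness L = 13.0 + 3.87 + 1.39 + 7.94 = 26.20 m.
Σ(b_i/K_i) = 13.0/79.3 + 3.87/3.05 + 1.39/2.47e-06 + 7.94/0.0508 = 5.629e+05 d.
K_eq = L / Σ(b_i/K_i) = 26.20 / 5.629e+05 = 4.654e-05 m/day.
Q = K_eq · A · (Δh/L) = 4.654e-05 × 1390 × (11.2/26.20) = 0.02766 m³/day.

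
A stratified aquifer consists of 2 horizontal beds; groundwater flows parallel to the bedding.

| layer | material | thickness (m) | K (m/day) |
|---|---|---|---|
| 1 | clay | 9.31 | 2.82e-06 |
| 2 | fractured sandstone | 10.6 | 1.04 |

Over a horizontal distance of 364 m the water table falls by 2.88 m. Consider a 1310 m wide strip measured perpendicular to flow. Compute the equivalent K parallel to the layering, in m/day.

0.554

Flow is parallel to layering, so each bed carries its own Darcy discharge and the transmissivities add.
Σ(K_i·b_i) = 2.82e-06×9.31 + 1.04×10.6 = 11.02 m²/day.
Total thickness b = 19.91 m, so K_eq = Σ(K_i·b_i)/b = 0.5537 m/day.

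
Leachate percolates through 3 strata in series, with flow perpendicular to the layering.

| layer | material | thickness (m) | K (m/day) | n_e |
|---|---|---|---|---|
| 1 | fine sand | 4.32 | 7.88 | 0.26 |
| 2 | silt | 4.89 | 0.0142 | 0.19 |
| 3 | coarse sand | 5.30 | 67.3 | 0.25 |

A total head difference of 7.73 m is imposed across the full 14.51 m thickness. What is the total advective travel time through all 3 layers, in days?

With flow normal to the layers, continuity requires the same specific discharge q through every layer.
Σ(b_i/K_i) = 4.32/7.88 + 4.89/0.0142 + 5.30/67.3 = 345.0 d.
q = Δh / Σ(b_i/K_i) = 7.73 / 345.0 = 0.02241 m/day.
In each layer the seepage velocity is v_i = q/n_i, so the layer transit time is t_i = b_i·n_i / q:
  layer 1 (fine sand): t_1 = 4.32 × 0.26 / 0.02241 = 50.13 d
  layer 2 (silt): t_2 = 4.89 × 0.19 / 0.02241 = 41.47 d
  layer 3 (coarse sand): t_3 = 5.30 × 0.25 / 0.02241 = 59.14 d
Total t = Σ t_i = 150.7 days.

151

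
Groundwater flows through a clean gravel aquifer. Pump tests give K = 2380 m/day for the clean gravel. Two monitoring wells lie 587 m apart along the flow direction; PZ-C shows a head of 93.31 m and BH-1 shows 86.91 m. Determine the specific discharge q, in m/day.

25.9

Hydraulic gradient i = (93.31 − 86.91) / 587 = 6.4 / 587 = 0.01090.
Specific discharge q = K · i = 2380 × 0.01090 = 25.95 m/day.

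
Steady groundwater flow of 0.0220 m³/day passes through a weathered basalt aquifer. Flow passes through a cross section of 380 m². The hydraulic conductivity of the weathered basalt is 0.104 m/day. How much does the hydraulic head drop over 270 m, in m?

0.150

From Q = K·A·i, i = Q / (K·A) = 0.0220 / (0.1040 × 380.0) = 0.0005567.
Head loss Δh = i · L = 0.0005567 × 270 = 0.1503 m.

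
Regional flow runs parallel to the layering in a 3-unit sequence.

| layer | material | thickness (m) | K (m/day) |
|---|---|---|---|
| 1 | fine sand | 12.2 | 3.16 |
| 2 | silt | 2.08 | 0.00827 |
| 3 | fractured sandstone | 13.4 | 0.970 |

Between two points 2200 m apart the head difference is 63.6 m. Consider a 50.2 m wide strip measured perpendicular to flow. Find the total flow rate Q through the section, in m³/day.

Flow is parallel to layering, so each bed carries its own Darcy discharge and the transmissivities add.
Σ(K_i·b_i) = 3.16×12.2 + 0.00827×2.08 + 0.970×13.4 = 51.57 m²/day.
Hydraulic gradient i = Δh / L = 63.6 / 2200 = 0.02891.
Q = Σ(K_i·b_i) · W · i = 51.57 × 50.2 × 0.02891 = 74.84 m³/day.

74.8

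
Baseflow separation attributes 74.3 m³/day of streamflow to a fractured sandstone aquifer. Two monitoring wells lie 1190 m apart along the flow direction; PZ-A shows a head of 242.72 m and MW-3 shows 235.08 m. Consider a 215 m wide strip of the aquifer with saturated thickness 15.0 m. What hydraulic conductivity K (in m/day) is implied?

3.59

Cross-sectional area A = 215 × 15.0 = 3225 m².
Hydraulic gradient i = (242.72 − 235.08) / 1190 = 7.64 / 1190 = 0.006420.
From Q = K·A·i, K = Q / (A·i) = 74.3 / (3225 × 0.006420) = 3.588 m/day.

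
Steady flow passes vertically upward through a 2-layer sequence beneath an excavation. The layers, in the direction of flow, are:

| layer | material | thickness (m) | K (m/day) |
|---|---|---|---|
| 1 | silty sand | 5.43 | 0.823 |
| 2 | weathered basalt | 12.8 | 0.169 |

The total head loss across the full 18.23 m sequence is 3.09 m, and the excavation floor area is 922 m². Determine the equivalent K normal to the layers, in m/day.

Flow is perpendicular to layering, so the layers act in series and the equivalent K is the thickness-weighted harmonic mean.
Total thickness L = 5.43 + 12.8 = 18.23 m.
Σ(b_i/K_i) = 5.43/0.823 + 12.8/0.169 = 82.34 d.
K_eq = L / Σ(b_i/K_i) = 18.23 / 82.34 = 0.2214 m/day.

0.221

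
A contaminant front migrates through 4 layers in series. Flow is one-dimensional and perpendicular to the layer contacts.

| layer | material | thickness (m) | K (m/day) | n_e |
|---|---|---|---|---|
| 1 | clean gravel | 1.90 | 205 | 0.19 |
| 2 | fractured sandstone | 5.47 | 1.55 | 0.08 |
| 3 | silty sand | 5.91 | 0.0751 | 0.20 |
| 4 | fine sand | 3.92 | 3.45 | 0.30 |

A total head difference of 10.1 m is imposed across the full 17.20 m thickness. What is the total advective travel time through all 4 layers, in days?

26.1

With flow normal to the layers, continuity requires the same specific discharge q through every layer.
Σ(b_i/K_i) = 1.90/205 + 5.47/1.55 + 5.91/0.0751 + 3.92/3.45 = 83.37 d.
q = Δh / Σ(b_i/K_i) = 10.1 / 83.37 = 0.1211 m/day.
In each layer the seepage velocity is v_i = q/n_i, so the layer transit time is t_i = b_i·n_i / q:
  layer 1 (clean gravel): t_1 = 1.90 × 0.19 / 0.1211 = 2.980 d
  layer 2 (fractured sandstone): t_2 = 5.47 × 0.08 / 0.1211 = 3.612 d
  layer 3 (silty sand): t_3 = 5.91 × 0.20 / 0.1211 = 9.757 d
  layer 4 (fine sand): t_4 = 3.92 × 0.30 / 0.1211 = 9.707 d
Total t = Σ t_i = 26.06 days.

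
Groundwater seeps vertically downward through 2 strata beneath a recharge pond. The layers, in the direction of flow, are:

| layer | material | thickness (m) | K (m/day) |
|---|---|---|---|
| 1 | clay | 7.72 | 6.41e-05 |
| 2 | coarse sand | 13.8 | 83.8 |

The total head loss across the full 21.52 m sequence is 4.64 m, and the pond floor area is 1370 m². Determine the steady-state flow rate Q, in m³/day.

Flow is perpendicular to layering, so the layers act in series and the equivalent K is the thickness-weighted harmonic mean.
Total thickness L = 7.72 + 13.8 = 21.52 m.
Σ(b_i/K_i) = 7.72/6.41e-05 + 13.8/83.8 = 1.204e+05 d.
K_eq = L / Σ(b_i/K_i) = 21.52 / 1.204e+05 = 0.0001787 m/day.
Q = K_eq · A · (Δh/L) = 0.0001787 × 1370 × (4.64/21.52) = 0.05278 m³/day.

0.0528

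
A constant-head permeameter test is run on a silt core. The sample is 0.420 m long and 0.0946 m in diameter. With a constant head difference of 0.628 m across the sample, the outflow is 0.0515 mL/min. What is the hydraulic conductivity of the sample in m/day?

Cross-sectional area A = π·(d/2)² = π × (0.0946/2)² = 0.007029 m².
Convert discharge: 0.0515 mL/min = 8.583e-10 m³/s.
Darcy's law rearranged: K = Q·L / (A·Δh) = 8.583e-10 × 0.420 / (0.007029 × 0.628) = 8.167e-08 m/s = 0.007056 m/day.

0.00706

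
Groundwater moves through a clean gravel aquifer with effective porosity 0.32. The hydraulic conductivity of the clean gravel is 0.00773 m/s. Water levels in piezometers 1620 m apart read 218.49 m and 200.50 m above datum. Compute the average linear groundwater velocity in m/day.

Convert K: 0.00773 m/s × 86400 = 667.9 m/day.
Hydraulic gradient i = (218.49 − 200.50) / 1620 = 17.99 / 1620 = 0.01110.
Darcy flux q = K · i = 667.9 × 0.01110 = 7.417 m/day.
Seepage velocity v = q / n_e = 7.417 / 0.32 = 23.18 m/day.

23.2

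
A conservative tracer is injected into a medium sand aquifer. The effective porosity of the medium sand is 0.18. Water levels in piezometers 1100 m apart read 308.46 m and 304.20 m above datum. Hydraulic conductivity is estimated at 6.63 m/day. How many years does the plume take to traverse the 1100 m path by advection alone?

21.1

Hydraulic gradient i = (308.46 − 304.20) / 1100 = 4.26 / 1100 = 0.003873.
Darcy flux q = K · i = 6.630 × 0.003873 = 0.02568 m/day.
Seepage velocity v = q / n_e = 0.02568 / 0.18 = 0.1426 m/day.
Travel time t = L / v = 1100 / 0.1426 = 7711 days = 21.11 years.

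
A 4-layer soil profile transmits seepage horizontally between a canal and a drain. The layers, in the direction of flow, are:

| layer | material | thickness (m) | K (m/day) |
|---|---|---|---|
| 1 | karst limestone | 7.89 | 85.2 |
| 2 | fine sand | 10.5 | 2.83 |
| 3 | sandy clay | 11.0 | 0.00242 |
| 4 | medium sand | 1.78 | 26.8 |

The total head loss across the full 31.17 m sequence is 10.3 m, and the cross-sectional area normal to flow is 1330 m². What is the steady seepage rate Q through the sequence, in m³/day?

Flow is perpendicular to layering, so the layers act in series and the equivalent K is the thickness-weighted harmonic mean.
Total thickness L = 7.89 + 10.5 + 11.0 + 1.78 = 31.17 m.
Σ(b_i/K_i) = 7.89/85.2 + 10.5/2.83 + 11.0/0.00242 + 1.78/26.8 = 4549 d.
K_eq = L / Σ(b_i/K_i) = 31.17 / 4549 = 0.006852 m/day.
Q = K_eq · A · (Δh/L) = 0.006852 × 1330 × (10.3/31.17) = 3.011 m³/day.

3.01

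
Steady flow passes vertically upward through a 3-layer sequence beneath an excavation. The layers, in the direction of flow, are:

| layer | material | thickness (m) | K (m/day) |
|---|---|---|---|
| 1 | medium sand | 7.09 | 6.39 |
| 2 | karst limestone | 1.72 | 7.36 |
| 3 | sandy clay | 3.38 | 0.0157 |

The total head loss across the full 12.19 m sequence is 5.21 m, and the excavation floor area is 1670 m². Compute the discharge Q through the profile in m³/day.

40.2

Flow is perpendicular to layering, so the layers act in series and the equivalent K is the thickness-weighted harmonic mean.
Total thickness L = 7.09 + 1.72 + 3.38 = 12.19 m.
Σ(b_i/K_i) = 7.09/6.39 + 1.72/7.36 + 3.38/0.0157 = 216.6 d.
K_eq = L / Σ(b_i/K_i) = 12.19 / 216.6 = 0.05627 m/day.
Q = K_eq · A · (Δh/L) = 0.05627 × 1670 × (5.21/12.19) = 40.16 m³/day.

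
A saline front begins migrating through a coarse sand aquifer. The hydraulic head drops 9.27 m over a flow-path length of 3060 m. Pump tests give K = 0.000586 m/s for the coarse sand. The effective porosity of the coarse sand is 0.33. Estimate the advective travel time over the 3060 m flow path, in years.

18.0

Convert K: 0.000586 m/s × 86400 = 50.63 m/day.
Hydraulic gradient i = Δh / L = 9.27 / 3060 = 0.003029.
Darcy flux q = K · i = 50.63 × 0.003029 = 0.1534 m/day.
Seepage velocity v = q / n_e = 0.1534 / 0.33 = 0.4648 m/day.
Travel time t = L / v = 3060 / 0.4648 = 6584 days = 18.03 years.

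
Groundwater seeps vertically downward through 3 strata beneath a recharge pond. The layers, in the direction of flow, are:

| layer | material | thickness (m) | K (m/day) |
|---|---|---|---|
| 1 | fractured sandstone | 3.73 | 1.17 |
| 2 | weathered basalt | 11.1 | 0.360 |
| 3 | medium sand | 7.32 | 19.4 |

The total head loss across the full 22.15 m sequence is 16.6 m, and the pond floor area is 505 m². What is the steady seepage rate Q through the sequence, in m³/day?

244

Flow is perpendicular to layering, so the layers act in series and the equivalent K is the thickness-weighted harmonic mean.
Total thickness L = 3.73 + 11.1 + 7.32 = 22.15 m.
Σ(b_i/K_i) = 3.73/1.17 + 11.1/0.360 + 7.32/19.4 = 34.40 d.
K_eq = L / Σ(b_i/K_i) = 22.15 / 34.40 = 0.6439 m/day.
Q = K_eq · A · (Δh/L) = 0.6439 × 505 × (16.6/22.15) = 243.7 m³/day.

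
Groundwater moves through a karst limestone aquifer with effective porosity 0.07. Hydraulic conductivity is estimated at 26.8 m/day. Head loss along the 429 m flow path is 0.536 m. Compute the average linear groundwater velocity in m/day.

0.478

Hydraulic gradient i = Δh / L = 0.536 / 429 = 0.001249.
Darcy flux q = K · i = 26.80 × 0.001249 = 0.03348 m/day.
Seepage velocity v = q / n_e = 0.03348 / 0.07 = 0.4783 m/day.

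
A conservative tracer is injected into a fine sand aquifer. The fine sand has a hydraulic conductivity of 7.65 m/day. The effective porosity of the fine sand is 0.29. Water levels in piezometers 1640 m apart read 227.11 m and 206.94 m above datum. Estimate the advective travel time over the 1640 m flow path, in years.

13.8

Hydraulic gradient i = (227.11 − 206.94) / 1640 = 20.17 / 1640 = 0.01230.
Darcy flux q = K · i = 7.650 × 0.01230 = 0.09409 m/day.
Seepage velocity v = q / n_e = 0.09409 / 0.29 = 0.3244 m/day.
Travel time t = L / v = 1640 / 0.3244 = 5055 days = 13.84 years.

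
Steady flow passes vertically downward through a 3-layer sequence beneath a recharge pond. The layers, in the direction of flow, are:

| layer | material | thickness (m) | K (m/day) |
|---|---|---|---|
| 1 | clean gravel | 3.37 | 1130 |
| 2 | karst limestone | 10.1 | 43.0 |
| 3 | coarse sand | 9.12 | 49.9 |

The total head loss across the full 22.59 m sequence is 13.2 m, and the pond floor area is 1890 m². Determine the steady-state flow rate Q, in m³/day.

Flow is perpendicular to layering, so the layers act in series and the equivalent K is the thickness-weighted harmonic mean.
Total thickness L = 3.37 + 10.1 + 9.12 = 22.59 m.
Σ(b_i/K_i) = 3.37/1130 + 10.1/43.0 + 9.12/49.9 = 0.4206 d.
K_eq = L / Σ(b_i/K_i) = 22.59 / 0.4206 = 53.70 m/day.
Q = K_eq · A · (Δh/L) = 53.70 × 1890 × (13.2/22.59) = 59311 m³/day.

59300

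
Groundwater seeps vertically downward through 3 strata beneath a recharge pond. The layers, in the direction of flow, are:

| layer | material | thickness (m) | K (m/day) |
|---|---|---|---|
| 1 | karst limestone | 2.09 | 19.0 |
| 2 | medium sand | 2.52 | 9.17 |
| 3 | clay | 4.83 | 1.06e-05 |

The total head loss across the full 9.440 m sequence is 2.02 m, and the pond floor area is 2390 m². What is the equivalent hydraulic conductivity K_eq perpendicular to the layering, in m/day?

Flow is perpendicular to layering, so the layers act in series and the equivalent K is the thickness-weighted harmonic mean.
Total thickness L = 2.09 + 2.52 + 4.83 = 9.440 m.
Σ(b_i/K_i) = 2.09/19.0 + 2.52/9.17 + 4.83/1.06e-05 = 4.557e+05 d.
K_eq = L / Σ(b_i/K_i) = 9.440 / 4.557e+05 = 2.072e-05 m/day.

2.07e-05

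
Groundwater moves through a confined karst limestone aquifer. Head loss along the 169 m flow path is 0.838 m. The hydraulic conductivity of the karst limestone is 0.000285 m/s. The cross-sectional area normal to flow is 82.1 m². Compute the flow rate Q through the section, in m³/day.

10.0

Convert K: 0.000285 m/s × 86400 = 24.62 m/day.
Hydraulic gradient i = Δh / L = 0.838 / 169 = 0.004959.
Darcy's law: Q = K · A · i = 24.62 × 82.10 × 0.004959 = 10.02 m³/day.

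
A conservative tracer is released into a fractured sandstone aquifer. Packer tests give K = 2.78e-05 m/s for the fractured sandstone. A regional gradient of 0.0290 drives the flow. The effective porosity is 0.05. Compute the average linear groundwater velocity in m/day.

1.39

Convert K: 2.78e-05 m/s × 86400 = 2.402 m/day.
Hydraulic gradient i = 0.0290.
Darcy flux q = K · i = 2.402 × 0.02900 = 0.06966 m/day.
Seepage velocity v = q / n_e = 0.06966 / 0.05 = 1.393 m/day.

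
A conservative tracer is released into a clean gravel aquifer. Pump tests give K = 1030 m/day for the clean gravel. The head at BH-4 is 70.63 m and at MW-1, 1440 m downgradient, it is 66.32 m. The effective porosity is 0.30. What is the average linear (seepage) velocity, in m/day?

10.3

Hydraulic gradient i = (70.63 − 66.32) / 1440 = 4.31 / 1440 = 0.002993.
Darcy flux q = K · i = 1030 × 0.002993 = 3.083 m/day.
Seepage velocity v = q / n_e = 3.083 / 0.30 = 10.28 m/day.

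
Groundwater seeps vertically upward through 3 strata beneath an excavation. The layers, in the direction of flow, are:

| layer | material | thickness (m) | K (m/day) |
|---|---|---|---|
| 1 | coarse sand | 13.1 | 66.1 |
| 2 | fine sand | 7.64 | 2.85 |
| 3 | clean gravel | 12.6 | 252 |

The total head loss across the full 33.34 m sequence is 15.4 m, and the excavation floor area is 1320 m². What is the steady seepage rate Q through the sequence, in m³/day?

Flow is perpendicular to layering, so the layers act in series and the equivalent K is the thickness-weighted harmonic mean.
Total thickness L = 13.1 + 7.64 + 12.6 = 33.34 m.
Σ(b_i/K_i) = 13.1/66.1 + 7.64/2.85 + 12.6/252 = 2.929 d.
K_eq = L / Σ(b_i/K_i) = 33.34 / 2.929 = 11.38 m/day.
Q = K_eq · A · (Δh/L) = 11.38 × 1320 × (15.4/33.34) = 6941 m³/day.

6940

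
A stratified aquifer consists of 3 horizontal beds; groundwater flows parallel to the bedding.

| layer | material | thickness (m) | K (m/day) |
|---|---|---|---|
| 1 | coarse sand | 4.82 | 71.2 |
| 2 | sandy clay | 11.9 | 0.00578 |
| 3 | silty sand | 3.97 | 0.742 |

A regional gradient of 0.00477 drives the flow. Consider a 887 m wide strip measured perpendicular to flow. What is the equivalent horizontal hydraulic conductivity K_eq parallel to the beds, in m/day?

Flow is parallel to layering, so each bed carries its own Darcy discharge and the transmissivities add.
Σ(K_i·b_i) = 71.2×4.82 + 0.00578×11.9 + 0.742×3.97 = 346.2 m²/day.
Total thickness b = 20.69 m, so K_eq = Σ(K_i·b_i)/b = 16.73 m/day.

16.7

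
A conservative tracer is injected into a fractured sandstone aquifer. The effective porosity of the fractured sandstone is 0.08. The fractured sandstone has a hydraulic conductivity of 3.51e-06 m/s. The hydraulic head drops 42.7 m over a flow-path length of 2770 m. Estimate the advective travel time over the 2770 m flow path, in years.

130

Convert K: 3.51e-06 m/s × 86400 = 0.3033 m/day.
Hydraulic gradient i = Δh / L = 42.7 / 2770 = 0.01542.
Darcy flux q = K · i = 0.3033 × 0.01542 = 0.004675 m/day.
Seepage velocity v = q / n_e = 0.004675 / 0.08 = 0.05844 m/day.
Travel time t = L / v = 2770 / 0.05844 = 47402 days = 129.8 years.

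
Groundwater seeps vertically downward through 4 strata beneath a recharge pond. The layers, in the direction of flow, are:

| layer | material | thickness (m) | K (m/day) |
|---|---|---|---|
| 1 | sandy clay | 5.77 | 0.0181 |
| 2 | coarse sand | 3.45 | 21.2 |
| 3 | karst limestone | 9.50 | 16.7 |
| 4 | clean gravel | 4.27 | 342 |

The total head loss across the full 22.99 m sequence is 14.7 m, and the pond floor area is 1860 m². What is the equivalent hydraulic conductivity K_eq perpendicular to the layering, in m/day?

Flow is perpendicular to layering, so the layers act in series and the equivalent K is the thickness-weighted harmonic mean.
Total thickness L = 5.77 + 3.45 + 9.50 + 4.27 = 22.99 m.
Σ(b_i/K_i) = 5.77/0.0181 + 3.45/21.2 + 9.50/16.7 + 4.27/342 = 319.5 d.
K_eq = L / Σ(b_i/K_i) = 22.99 / 319.5 = 0.07195 m/day.

0.0719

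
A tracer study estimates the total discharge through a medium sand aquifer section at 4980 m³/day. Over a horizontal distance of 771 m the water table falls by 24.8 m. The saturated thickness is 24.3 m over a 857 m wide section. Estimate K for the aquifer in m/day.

Cross-sectional area A = 857 × 24.3 = 20825 m².
Hydraulic gradient i = Δh / L = 24.8 / 771 = 0.03217.
From Q = K·A·i, K = Q / (A·i) = 4980 / (20825 × 0.03217) = 7.434 m/day.

7.43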